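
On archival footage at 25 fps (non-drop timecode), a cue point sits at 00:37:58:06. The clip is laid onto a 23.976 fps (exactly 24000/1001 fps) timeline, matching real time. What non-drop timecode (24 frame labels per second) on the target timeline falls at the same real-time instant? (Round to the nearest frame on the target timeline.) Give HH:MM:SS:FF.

00:37:55:23

Source frame index: (0×3600 + 37×60 + 58) × 25 + 6 = 56956.
Real time: 56956 / (25) = 56956/25 s.
Target frame: (56956/25) × (24000/1001) = 54677760/1001 ≈ 54623.137 → 54623.
At 24 labels/s: frame 54623 → 00:37:55:23.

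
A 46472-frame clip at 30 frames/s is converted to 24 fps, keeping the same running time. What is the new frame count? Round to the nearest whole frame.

37178 frames

Frames at target rate = 46472 × (24) / (30) = 185888/5 ≈ 37177.600.
Nearest whole frame: 37178.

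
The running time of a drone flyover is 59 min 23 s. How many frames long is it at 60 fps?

59 min 23 s = 3563 s.
Frames = 3563 × 60 = 213780.

213780 frames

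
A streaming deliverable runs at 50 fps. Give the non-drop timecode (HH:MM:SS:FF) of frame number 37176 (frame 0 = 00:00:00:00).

37176 ÷ 50 = 743 full seconds, remainder 26 frames.
743 s = 0 h 12 min 23 s.
Timecode: 00:12:23:26.

00:12:23:26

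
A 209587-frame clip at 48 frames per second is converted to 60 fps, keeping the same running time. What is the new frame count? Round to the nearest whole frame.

Frames at target rate = 209587 × (60) / (48) = 1047935/4 ≈ 261983.750.
Nearest whole frame: 261984.

261984 frames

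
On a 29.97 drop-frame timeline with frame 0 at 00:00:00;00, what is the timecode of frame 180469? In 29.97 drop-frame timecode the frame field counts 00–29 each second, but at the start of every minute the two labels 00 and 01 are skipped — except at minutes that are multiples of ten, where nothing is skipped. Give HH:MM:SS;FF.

01:40:21;19

Ten DF minutes hold 17982 frames, so frame 180469 lies in block 10 (frames 179820–197801) with 649 frames into that block.
The block's first minute is 1800 frames and the rest 1798 each; 649 frames reaches minute 0, so 10 × 18 + 0 × 2 = 180 labels have been skipped so far.
Adding those back, label number 180469 + 180 = 180649 at 30 labels/s is 6021 s + 19 f = 1 h 40 min 21 s frame 19, i.e. 01:40:21;19.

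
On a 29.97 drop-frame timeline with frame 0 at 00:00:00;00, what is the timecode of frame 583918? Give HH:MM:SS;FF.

Ten DF minutes hold 17982 frames, so frame 583918 lies in block 32 (frames 575424–593405) with 8494 frames into that block.
The block's first minute is 1800 frames and the rest 1798 each; 8494 frames reaches minute 4, so 32 × 18 + 4 × 2 = 584 labels have been skipped so far.
Adding those back, label number 583918 + 584 = 584502 at 30 labels/s is 19483 s + 12 f = 5 h 24 min 43 s frame 12, i.e. 05:24:43;12.

05:24:43;12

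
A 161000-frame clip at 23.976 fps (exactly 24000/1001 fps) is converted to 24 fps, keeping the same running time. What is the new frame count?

161161 frames

Target frames = source frames × (target rate / source rate) = 161000 × (24)/(24000/1001) = 161000 × 1001/1000 = 161161.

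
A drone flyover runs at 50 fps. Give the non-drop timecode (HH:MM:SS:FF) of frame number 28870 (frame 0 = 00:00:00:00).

00:09:37:20

28870 ÷ 50 = 577 full seconds, remainder 20 frames.
577 s = 0 h 9 min 37 s.
Timecode: 00:09:37:20.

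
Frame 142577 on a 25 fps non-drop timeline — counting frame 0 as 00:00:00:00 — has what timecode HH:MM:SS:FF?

142577 ÷ 25 = 5703 full seconds, remainder 2 frames.
5703 s = 1 h 35 min 3 s.
Timecode: 01:35:03:02.

01:35:03:02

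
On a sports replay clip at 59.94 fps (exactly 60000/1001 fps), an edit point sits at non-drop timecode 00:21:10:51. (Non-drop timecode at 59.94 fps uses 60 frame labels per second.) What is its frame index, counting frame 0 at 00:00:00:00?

Total seconds to the label: (0 × 3600 + 21 × 60 + 10) = 1270.
Frame index = 1270 × 60 + 51 = 76251.

76251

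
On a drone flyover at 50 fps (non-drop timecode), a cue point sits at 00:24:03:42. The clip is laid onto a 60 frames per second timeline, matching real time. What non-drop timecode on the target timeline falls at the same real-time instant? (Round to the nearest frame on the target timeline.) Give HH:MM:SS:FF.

00:24:03:50

Source frame index: (0×3600 + 24×60 + 3) × 50 + 42 = 72192.
Real time: 72192 / (50) = 36096/25 s.
Target frame: (36096/25) × (60) = 433152/5 ≈ 86630.400 → 86630.
At 60 labels/s: frame 86630 → 00:24:03:50.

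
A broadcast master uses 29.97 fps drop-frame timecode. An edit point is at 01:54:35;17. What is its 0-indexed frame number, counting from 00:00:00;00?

As if non-drop at 30 labels/s: (1 × 3600 + 54 × 60 + 35) × 30 + 17 = 206267.
Minute boundaries passed: 114; those not divisible by 10: 114 − 11 = 103; dropped labels = 2 × 103 = 206.
Actual frame index = 206267 − 206 = 206061.

206061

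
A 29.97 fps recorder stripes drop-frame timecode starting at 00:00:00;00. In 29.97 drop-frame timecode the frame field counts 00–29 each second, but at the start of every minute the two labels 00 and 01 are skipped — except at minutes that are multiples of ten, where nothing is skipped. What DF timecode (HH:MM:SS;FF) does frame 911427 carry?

Ten DF minutes hold 17982 frames, so frame 911427 lies in block 50 (frames 899100–917081) with 12327 frames into that block.
The block's first minute is 1800 frames and the rest 1798 each; 12327 frames reaches minute 6, so 50 × 18 + 6 × 2 = 912 labels have been skipped so far.
Adding those back, label number 911427 + 912 = 912339 at 30 labels/s is 30411 s + 9 f = 8 h 26 min 51 s frame 9, i.e. 08:26:51;09.

08:26:51;09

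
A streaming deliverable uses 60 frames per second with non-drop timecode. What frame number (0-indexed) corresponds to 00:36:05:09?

129909

Total seconds to the label: (0 × 3600 + 36 × 60 + 5) = 2165.
Frame index = 2165 × 60 + 9 = 129909.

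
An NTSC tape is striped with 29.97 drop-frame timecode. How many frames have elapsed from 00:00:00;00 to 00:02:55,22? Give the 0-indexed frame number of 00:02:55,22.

As if non-drop at 30 labels/s: (0 × 3600 + 2 × 60 + 55) × 30 + 22 = 5272.
Minute boundaries passed: 2; those not divisible by 10: 2 − 0 = 2; dropped labels = 2 × 2 = 4.
Actual frame index = 5272 − 4 = 5268.

5268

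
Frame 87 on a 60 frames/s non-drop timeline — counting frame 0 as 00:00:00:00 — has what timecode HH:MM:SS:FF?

00:00:01:27

87 ÷ 60 = 1 full seconds, remainder 27 frames.
1 s = 0 h 0 min 1 s.
Timecode: 00:00:01:27.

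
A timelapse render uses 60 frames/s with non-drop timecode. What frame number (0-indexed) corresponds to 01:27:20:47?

frame 314447

Total seconds to the label: (1 × 3600 + 27 × 60 + 20) = 5240.
Frame index = 5240 × 60 + 47 = 314447.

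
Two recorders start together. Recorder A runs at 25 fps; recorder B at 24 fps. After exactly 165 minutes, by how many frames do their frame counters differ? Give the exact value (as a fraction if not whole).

165 min = 9900 s.
A emits 25 × 9900 = 247500 frames; B emits 24 × 9900 = 237600.
Difference = 9900 frames; B is behind A.

9900 frames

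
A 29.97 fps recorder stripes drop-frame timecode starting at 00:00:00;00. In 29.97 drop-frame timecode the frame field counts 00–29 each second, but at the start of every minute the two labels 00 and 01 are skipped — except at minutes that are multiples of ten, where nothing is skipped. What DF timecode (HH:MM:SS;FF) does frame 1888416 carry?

Each 10-minute DF block holds 10 × 60 × 30 − 9 × 2 = 17982 frames. 1888416 ÷ 17982 → 105 full blocks, remainder 306.
Within the partial block the first minute is 1800 frames and each further minute 1798, so 0 further minute boundaries passed. Total skipped labels = 18 × 105 + 2 × 0 = 1890.
Non-drop label index = 1888416 + 1890 = 1890306; at 30 labels/s that is 17:30:10:06, i.e. DF 17:30:10;06.

17:30:10;06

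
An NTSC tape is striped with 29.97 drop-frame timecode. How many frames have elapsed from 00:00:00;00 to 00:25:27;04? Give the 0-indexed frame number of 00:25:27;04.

As if non-drop at 30 labels/s: (0 × 3600 + 25 × 60 + 27) × 30 + 4 = 45814.
Minute boundaries passed: 25; those not divisible by 10: 25 − 2 = 23; dropped labels = 2 × 23 = 46.
Actual frame index = 45814 − 46 = 45768.

45768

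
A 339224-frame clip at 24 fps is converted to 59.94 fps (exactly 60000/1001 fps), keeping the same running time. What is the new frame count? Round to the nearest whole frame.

Frames at target rate = 339224 × (60000/1001) / (24) = 848060000/1001 ≈ 847212.787.
Nearest whole frame: 847213.

847213 frames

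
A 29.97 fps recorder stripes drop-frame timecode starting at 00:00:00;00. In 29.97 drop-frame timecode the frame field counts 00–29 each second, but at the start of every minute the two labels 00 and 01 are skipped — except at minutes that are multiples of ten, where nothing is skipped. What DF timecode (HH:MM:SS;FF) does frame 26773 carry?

Each 10-minute DF block holds 10 × 60 × 30 − 9 × 2 = 17982 frames. 26773 ÷ 17982 → 1 full block, remainder 8791.
Within the partial block the first minute is 1800 frames and each further minute 1798, so 4 further minute boundaries passed. Total skipped labels = 18 × 1 + 2 × 4 = 26.
Non-drop label index = 26773 + 26 = 26799; at 30 labels/s that is 00:14:53:09, i.e. DF 00:14:53;09.

00:14:53;09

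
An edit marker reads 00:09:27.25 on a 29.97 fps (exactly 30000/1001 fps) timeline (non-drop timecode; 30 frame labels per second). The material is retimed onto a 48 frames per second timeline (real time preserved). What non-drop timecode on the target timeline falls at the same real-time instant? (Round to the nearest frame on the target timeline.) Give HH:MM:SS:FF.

00:09:28:19

Source frame index: (0×3600 + 9×60 + 27) × 30 + 25 = 17035.
Real time: 17035 / (30000/1001) = 3410407/6000 s.
Target frame: (3410407/6000) × (48) = 3410407/125 ≈ 27283.256 → 27283.
At 48 labels/s: frame 27283 → 00:09:28:19.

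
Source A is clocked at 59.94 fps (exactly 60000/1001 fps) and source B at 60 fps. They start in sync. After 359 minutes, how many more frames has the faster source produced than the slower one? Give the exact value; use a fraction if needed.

359 min = 21540 s.
A emits 60000/1001 × 21540 = 1292400000/1001 frames; B emits 60 × 21540 = 1292400.
Difference = 1292400/1001 frames (≈ 1291.1089); B is ahead of A.

1292400/1001 frames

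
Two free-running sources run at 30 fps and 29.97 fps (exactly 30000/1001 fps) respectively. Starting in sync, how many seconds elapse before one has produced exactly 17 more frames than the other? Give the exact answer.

17017/30 seconds

The gap grows by |30000/1001 − 30| = 30/1001 frames per second.
Time for a 17-frame gap: 17 ÷ (30/1001) = 17017/30 s.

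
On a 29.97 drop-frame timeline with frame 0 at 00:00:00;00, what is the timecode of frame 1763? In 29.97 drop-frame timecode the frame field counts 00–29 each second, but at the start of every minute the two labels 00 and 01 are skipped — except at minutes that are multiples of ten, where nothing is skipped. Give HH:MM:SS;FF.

Each 10-minute DF block holds 10 × 60 × 30 − 9 × 2 = 17982 frames. 1763 ÷ 17982 → 0 full blocks, remainder 1763.
Within the partial block the first minute is 1800 frames and each further minute 1798, so 0 further minute boundaries passed. Total skipped labels = 18 × 0 + 2 × 0 = 0.
Non-drop label index = 1763 + 0 = 1763; at 30 labels/s that is 00:00:58:23, i.e. DF 00:00:58;23.

00:00:58;23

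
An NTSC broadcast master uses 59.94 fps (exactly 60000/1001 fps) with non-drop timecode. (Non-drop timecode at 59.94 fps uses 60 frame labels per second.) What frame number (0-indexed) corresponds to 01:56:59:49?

frame 421189

Total seconds to the label: (1 × 3600 + 56 × 60 + 59) = 7019.
Frame index = 7019 × 60 + 49 = 421189.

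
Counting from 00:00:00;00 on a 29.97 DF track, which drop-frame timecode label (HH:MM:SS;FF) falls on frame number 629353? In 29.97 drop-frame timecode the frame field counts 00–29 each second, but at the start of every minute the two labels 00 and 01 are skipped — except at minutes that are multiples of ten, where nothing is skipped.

Ten DF minutes hold 17982 frames, so frame 629353 lies in block 34 (frames 611388–629369) with 17965 frames into that block.
The block's first minute is 1800 frames and the rest 1798 each; 17965 frames reaches minute 9, so 34 × 18 + 9 × 2 = 630 labels have been skipped so far.
Adding those back, label number 629353 + 630 = 629983 at 30 labels/s is 20999 s + 13 f = 5 h 49 min 59 s frame 13, i.e. 05:49:59;13.

05:49:59;13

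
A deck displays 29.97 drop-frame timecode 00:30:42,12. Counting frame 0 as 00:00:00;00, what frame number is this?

55218

As if non-drop at 30 labels/s: (0 × 3600 + 30 × 60 + 42) × 30 + 12 = 55272.
Minute boundaries passed: 30; those not divisible by 10: 30 − 3 = 27; dropped labels = 2 × 27 = 54.
Actual frame index = 55272 − 54 = 55218.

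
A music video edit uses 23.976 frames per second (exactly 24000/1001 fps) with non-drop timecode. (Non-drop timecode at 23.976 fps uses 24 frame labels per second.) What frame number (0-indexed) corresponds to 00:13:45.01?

Total seconds to the label: (0 × 3600 + 13 × 60 + 45) = 825.
Frame index = 825 × 24 + 1 = 19801.

19801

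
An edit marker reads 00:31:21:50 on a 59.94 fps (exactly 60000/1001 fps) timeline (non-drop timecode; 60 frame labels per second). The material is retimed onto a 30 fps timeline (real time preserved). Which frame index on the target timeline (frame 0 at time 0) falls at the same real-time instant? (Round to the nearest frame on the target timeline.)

Source frame index: (0×3600 + 31×60 + 21) × 60 + 50 = 112910.
Real time: 112910 / (60000/1001) = 11302291/6000 s.
Target frame: (11302291/6000) × (30) = 11302291/200 ≈ 56511.455 → 56511.

frame 56511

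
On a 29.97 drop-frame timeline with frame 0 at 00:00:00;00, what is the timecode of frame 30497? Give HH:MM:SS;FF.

00:16:57;17

Each 10-minute DF block holds 10 × 60 × 30 − 9 × 2 = 17982 frames. 30497 ÷ 17982 → 1 full block, remainder 12515.
Within the partial block the first minute is 1800 frames and each further minute 1798, so 6 further minute boundaries passed. Total skipped labels = 18 × 1 + 2 × 6 = 30.
Non-drop label index = 30497 + 30 = 30527; at 30 labels/s that is 00:16:57:17, i.e. DF 00:16:57;17.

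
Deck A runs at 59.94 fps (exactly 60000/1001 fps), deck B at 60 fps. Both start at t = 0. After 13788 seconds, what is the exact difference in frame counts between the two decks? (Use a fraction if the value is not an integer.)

827280/1001 frames

A emits 60000/1001 × 13788 = 827280000/1001 frames; B emits 60 × 13788 = 827280.
Difference = 827280/1001 frames (≈ 826.4535); B is ahead of A.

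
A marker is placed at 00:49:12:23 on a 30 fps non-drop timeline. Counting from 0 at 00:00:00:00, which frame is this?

Total seconds to the label: (0 × 3600 + 49 × 60 + 12) = 2952.
Frame index = 2952 × 30 + 23 = 88583.

88583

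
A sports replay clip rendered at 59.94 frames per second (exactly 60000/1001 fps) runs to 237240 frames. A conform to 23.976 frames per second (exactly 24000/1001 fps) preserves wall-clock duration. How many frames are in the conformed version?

Target frames = source frames × (target rate / source rate) = 237240 × (24000/1001)/(60000/1001) = 237240 × 2/5 = 94896.

94896 frames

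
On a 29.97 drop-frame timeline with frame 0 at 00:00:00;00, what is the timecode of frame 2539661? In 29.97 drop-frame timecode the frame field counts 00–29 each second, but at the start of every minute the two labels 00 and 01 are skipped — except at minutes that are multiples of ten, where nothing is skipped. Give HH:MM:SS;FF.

Ten DF minutes hold 17982 frames, so frame 2539661 lies in block 141 (frames 2535462–2553443) with 4199 frames into that block.
The block's first minute is 1800 frames and the rest 1798 each; 4199 frames reaches minute 2, so 141 × 18 + 2 × 2 = 2542 labels have been skipped so far.
Adding those back, label number 2539661 + 2542 = 2542203 at 30 labels/s is 84740 s + 3 f = 23 h 32 min 20 s frame 3, i.e. 23:32:20;03.

23:32:20;03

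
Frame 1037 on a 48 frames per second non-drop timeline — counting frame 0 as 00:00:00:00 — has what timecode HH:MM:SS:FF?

00:00:21:29

1037 ÷ 48 = 21 full seconds, remainder 29 frames.
21 s = 0 h 0 min 21 s.
Timecode: 00:00:21:29.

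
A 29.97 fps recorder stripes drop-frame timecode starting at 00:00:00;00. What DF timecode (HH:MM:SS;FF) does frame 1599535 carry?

Ten DF minutes hold 17982 frames, so frame 1599535 lies in block 88 (frames 1582416–1600397) with 17119 frames into that block.
The block's first minute is 1800 frames and the rest 1798 each; 17119 frames reaches minute 9, so 88 × 18 + 9 × 2 = 1602 labels have been skipped so far.
Adding those back, label number 1599535 + 1602 = 1601137 at 30 labels/s is 53371 s + 7 f = 14 h 49 min 31 s frame 7, i.e. 14:49:31;07.

14:49:31;07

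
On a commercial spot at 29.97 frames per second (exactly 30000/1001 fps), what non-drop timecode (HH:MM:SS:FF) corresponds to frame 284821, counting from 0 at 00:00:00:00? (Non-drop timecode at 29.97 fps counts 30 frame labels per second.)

284821 ÷ 30 = 9494 full seconds, remainder 1 frame.
9494 s = 2 h 38 min 14 s.
Timecode: 02:38:14:01.

02:38:14:01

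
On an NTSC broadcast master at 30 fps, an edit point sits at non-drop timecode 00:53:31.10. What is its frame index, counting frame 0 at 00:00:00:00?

frame 96340

Total seconds to the label: (0 × 3600 + 53 × 60 + 31) = 3211.
Frame index = 3211 × 30 + 10 = 96340.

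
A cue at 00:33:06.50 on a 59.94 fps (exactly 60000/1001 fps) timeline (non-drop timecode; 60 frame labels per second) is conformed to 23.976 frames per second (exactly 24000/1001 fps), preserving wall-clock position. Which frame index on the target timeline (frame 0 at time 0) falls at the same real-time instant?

Source frame index: (0×3600 + 33×60 + 6) × 60 + 50 = 119210.
Real time: 119210 / (60000/1001) = 11932921/6000 s.
Target frame: (11932921/6000) × (24000/1001) = 47684.

frame 47684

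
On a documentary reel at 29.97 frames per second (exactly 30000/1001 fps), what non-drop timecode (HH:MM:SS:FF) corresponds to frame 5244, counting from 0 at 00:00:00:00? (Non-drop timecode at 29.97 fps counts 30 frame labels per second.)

5244 ÷ 30 = 174 full seconds, remainder 24 frames.
174 s = 0 h 2 min 54 s.
Timecode: 00:02:54:24.

00:02:54:24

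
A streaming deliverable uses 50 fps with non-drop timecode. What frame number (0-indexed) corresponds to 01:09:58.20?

Total seconds to the label: (1 × 3600 + 9 × 60 + 58) = 4198.
Frame index = 4198 × 50 + 20 = 209920.

209920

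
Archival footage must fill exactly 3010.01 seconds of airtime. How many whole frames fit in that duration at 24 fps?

72240 frames

Frames = 3010.01 × 24 = 1806006/25 ≈ 72240.2400.
Complete frames: 72240.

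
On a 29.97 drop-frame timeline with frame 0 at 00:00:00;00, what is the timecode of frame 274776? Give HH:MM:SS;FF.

02:32:48;10

Each 10-minute DF block holds 10 × 60 × 30 − 9 × 2 = 17982 frames. 274776 ÷ 17982 → 15 full blocks, remainder 5046.
Within the partial block the first minute is 1800 frames and each further minute 1798, so 2 further minute boundaries passed. Total skipped labels = 18 × 15 + 2 × 2 = 274.
Non-drop label index = 274776 + 274 = 275050; at 30 labels/s that is 02:32:48:10, i.e. DF 02:32:48;10.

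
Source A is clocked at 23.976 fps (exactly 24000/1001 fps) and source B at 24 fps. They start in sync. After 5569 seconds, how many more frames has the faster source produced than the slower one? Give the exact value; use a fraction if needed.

A emits 24000/1001 × 5569 = 133656000/1001 frames; B emits 24 × 5569 = 133656.
Difference = 133656/1001 frames (≈ 133.5225); B is ahead of A.

133656/1001 frames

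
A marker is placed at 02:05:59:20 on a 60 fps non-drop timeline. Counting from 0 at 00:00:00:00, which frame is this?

Total seconds to the label: (2 × 3600 + 5 × 60 + 59) = 7559.
Frame index = 7559 × 60 + 20 = 453560.

frame 453560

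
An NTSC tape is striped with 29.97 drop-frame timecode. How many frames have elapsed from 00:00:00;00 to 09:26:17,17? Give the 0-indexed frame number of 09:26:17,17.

1018307

As if non-drop at 30 labels/s: (9 × 3600 + 26 × 60 + 17) × 30 + 17 = 1019327.
Minute boundaries passed: 566; those not divisible by 10: 566 − 56 = 510; dropped labels = 2 × 510 = 1020.
Actual frame index = 1019327 − 1020 = 1018307.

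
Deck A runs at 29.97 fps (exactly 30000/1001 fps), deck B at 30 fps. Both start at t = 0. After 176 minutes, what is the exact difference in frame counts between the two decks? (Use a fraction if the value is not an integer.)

28800/91 frames

176 min = 10560 s.
A emits 30000/1001 × 10560 = 28800000/91 frames; B emits 30 × 10560 = 316800.
Difference = 28800/91 frames (≈ 316.4835); B is ahead of A.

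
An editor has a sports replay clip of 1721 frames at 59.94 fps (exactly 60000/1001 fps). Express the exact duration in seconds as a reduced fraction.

1722721/60000 seconds

Running time = 1721 ÷ (60000/1001) = 1721 × 1001/60000 = 1722721/60000 s.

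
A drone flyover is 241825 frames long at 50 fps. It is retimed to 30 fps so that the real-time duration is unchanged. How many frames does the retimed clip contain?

145095 frames

Target frames = source frames × (target rate / source rate) = 241825 × (30)/(50) = 241825 × 3/5 = 145095.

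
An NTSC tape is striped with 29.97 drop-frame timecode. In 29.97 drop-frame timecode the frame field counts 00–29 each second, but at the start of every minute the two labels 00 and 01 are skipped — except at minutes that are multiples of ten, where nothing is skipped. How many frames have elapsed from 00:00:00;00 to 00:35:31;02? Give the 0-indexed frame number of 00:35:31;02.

63868

As if non-drop at 30 labels/s: (0 × 3600 + 35 × 60 + 31) × 30 + 2 = 63932.
Minute boundaries passed: 35; those not divisible by 10: 35 − 3 = 32; dropped labels = 2 × 32 = 64.
Actual frame index = 63932 − 64 = 63868.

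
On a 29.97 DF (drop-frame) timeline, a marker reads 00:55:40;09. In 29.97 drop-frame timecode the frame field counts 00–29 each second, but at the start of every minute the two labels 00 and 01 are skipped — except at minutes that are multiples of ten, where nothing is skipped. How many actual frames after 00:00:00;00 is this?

Complete 10-minute blocks: 5, each 17982 frames → 89910.
Remaining 5 whole minutes in the current block: 1800 + 4 × 1798 = 8992 frames.
Within the current minute: 40 × 30 + 9 − 2 = 1207 (labels ;00/;01 skipped at this minute). Total = 89910 + 8992 + 1207 = 100109.

100109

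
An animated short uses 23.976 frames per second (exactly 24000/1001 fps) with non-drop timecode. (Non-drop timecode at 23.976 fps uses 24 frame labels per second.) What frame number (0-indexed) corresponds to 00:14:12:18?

Total seconds to the label: (0 × 3600 + 14 × 60 + 12) = 852.
Frame index = 852 × 24 + 18 = 20466.

frame 20466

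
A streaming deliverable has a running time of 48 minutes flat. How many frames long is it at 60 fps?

48 min = 2880 s.
Frames = 2880 × 60 = 172800.

172800 frames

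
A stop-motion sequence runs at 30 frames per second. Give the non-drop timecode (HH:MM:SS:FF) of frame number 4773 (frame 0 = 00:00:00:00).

4773 ÷ 30 = 159 full seconds, remainder 3 frames.
159 s = 0 h 2 min 39 s.
Timecode: 00:02:39:03.

00:02:39:03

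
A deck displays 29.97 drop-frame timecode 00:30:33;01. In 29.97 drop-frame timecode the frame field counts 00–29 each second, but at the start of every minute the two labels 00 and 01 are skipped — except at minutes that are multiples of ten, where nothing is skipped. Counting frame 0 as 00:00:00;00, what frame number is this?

54937

As if non-drop at 30 labels/s: (0 × 3600 + 30 × 60 + 33) × 30 + 1 = 54991.
Minute boundaries passed: 30; those not divisible by 10: 30 − 3 = 27; dropped labels = 2 × 27 = 54.
Actual frame index = 54991 − 54 = 54937.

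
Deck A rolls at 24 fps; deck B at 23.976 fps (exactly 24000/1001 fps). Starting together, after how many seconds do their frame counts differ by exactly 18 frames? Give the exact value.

750.75 seconds

The gap grows by |24000/1001 − 24| = 24/1001 frames per second.
Time for a 18-frame gap: 18 ÷ (24/1001) = 750.75 s.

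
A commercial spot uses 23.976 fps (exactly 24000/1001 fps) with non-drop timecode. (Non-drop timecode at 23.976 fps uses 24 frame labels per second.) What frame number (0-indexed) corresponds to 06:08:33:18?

Total seconds to the label: (6 × 3600 + 8 × 60 + 33) = 22113.
Frame index = 22113 × 24 + 18 = 530730.

frame 530730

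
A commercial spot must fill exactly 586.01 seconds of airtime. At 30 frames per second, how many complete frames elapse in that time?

Frames = 586.01 × 30 = 175803/10 ≈ 17580.3000.
Complete frames: 17580.

17580 frames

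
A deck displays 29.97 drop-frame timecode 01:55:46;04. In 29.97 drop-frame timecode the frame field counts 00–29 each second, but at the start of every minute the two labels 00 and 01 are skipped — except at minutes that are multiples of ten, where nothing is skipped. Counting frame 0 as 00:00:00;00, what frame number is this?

208176

As if non-drop at 30 labels/s: (1 × 3600 + 55 × 60 + 46) × 30 + 4 = 208384.
Minute boundaries passed: 115; those not divisible by 10: 115 − 11 = 104; dropped labels = 2 × 104 = 208.
Actual frame index = 208384 − 208 = 208176.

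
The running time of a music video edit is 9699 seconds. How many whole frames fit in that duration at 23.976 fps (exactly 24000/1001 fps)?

Frames = 9699 × 24000/1001 = 232776000/1001 ≈ 232543.4565.
Complete frames: 232543.

232543 frames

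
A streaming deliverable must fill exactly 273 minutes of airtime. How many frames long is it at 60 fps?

273 min = 16380 s.
Frames = 16380 × 60 = 982800.

982800 frames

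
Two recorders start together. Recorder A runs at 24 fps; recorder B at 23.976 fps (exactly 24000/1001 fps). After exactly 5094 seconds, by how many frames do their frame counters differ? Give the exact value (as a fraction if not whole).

A emits 24 × 5094 = 122256 frames; B emits 24000/1001 × 5094 = 122256000/1001.
Difference = 122256/1001 frames (≈ 122.1339); B is behind A.

122256/1001 frames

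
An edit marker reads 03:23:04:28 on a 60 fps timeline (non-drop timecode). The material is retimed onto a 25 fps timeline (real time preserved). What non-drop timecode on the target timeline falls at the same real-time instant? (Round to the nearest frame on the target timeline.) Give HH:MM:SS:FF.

Source frame index: (3×3600 + 23×60 + 4) × 60 + 28 = 731068.
Real time: 731068 / (60) = 182767/15 s.
Target frame: (182767/15) × (25) = 913835/3 ≈ 304611.667 → 304612.
At 25 labels/s: frame 304612 → 03:23:04:12.

03:23:04:12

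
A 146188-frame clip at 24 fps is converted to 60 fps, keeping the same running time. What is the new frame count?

Target frames = source frames × (target rate / source rate) = 146188 × (60)/(24) = 146188 × 5/2 = 365470.

365470 frames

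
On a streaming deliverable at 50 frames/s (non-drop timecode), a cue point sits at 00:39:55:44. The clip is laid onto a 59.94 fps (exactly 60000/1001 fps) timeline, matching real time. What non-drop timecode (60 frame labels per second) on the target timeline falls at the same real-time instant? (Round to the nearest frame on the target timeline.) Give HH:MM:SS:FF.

Source frame index: (0×3600 + 39×60 + 55) × 50 + 44 = 119794.
Real time: 119794 / (50) = 59897/25 s.
Target frame: (59897/25) × (60000/1001) = 143752800/1001 ≈ 143609.191 → 143609.
At 60 labels/s: frame 143609 → 00:39:53:29.

00:39:53:29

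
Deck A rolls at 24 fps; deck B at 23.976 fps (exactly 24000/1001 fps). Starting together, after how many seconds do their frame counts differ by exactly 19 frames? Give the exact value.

The gap grows by |24000/1001 − 24| = 24/1001 frames per second.
Time for a 19-frame gap: 19 ÷ (24/1001) = 19019/24 s.

19019/24 seconds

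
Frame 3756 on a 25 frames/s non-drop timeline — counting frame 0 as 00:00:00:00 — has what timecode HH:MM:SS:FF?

3756 ÷ 25 = 150 full seconds, remainder 6 frames.
150 s = 0 h 2 min 30 s.
Timecode: 00:02:30:06.

00:02:30:06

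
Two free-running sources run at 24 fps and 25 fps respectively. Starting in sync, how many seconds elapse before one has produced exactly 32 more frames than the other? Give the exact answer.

32 seconds

The gap grows by |25 − 24| = 1 frame per second.
Time for a 32-frame gap: 32 ÷ (1) = 32 s.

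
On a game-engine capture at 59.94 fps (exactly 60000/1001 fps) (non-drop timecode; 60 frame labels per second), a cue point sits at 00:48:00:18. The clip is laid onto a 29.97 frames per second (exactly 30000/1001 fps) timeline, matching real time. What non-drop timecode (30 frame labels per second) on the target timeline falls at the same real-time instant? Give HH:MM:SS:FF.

Source frame index: (0×3600 + 48×60 + 0) × 60 + 18 = 172818.
Real time: 172818 / (60000/1001) = 28831803/10000 s.
Target frame: (28831803/10000) × (30000/1001) = 86409.
At 30 labels/s: frame 86409 → 00:48:00:09.

00:48:00:09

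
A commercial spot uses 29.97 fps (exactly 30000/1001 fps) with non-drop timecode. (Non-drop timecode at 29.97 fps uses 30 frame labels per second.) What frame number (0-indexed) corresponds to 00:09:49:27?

17697

Total seconds to the label: (0 × 3600 + 9 × 60 + 49) = 589.
Frame index = 589 × 30 + 27 = 17697.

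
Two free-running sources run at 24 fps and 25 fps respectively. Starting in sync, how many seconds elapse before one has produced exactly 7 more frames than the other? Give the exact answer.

The gap grows by |25 − 24| = 1 frame per second.
Time for a 7-frame gap: 7 ÷ (1) = 7 s.

7 seconds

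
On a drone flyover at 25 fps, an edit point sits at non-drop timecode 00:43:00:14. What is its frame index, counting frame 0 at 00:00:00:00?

64514

Total seconds to the label: (0 × 3600 + 43 × 60 + 0) = 2580.
Frame index = 2580 × 25 + 14 = 64514.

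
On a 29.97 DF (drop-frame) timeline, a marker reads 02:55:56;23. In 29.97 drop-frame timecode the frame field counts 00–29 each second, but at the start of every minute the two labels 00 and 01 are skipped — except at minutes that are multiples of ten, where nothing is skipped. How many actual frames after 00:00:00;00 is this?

As if non-drop at 30 labels/s: (2 × 3600 + 55 × 60 + 56) × 30 + 23 = 316703.
Minute boundaries passed: 175; those not divisible by 10: 175 − 17 = 158; dropped labels = 2 × 158 = 316.
Actual frame index = 316703 − 316 = 316387.

316387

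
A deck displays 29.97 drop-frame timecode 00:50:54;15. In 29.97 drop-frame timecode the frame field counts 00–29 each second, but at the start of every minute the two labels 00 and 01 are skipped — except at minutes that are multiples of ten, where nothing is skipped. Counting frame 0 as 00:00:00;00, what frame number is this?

As if non-drop at 30 labels/s: (0 × 3600 + 50 × 60 + 54) × 30 + 15 = 91635.
Minute boundaries passed: 50; those not divisible by 10: 50 − 5 = 45; dropped labels = 2 × 45 = 90.
Actual frame index = 91635 − 90 = 91545.

91545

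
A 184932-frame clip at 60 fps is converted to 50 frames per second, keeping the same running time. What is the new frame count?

154110 frames

Target frames = source frames × (target rate / source rate) = 184932 × (50)/(60) = 184932 × 5/6 = 154110.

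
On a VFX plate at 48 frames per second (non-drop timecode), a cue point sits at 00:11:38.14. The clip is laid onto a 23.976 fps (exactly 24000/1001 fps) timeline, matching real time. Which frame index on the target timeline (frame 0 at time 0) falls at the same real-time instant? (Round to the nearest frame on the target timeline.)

frame 16742

Source frame index: (0×3600 + 11×60 + 38) × 48 + 14 = 33518.
Real time: 33518 / (48) = 16759/24 s.
Target frame: (16759/24) × (24000/1001) = 16759000/1001 ≈ 16742.258 → 16742.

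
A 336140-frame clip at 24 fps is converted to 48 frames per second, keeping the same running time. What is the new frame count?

672280 frames

Frames at target rate = 336140 × (48) / (24) = 672280.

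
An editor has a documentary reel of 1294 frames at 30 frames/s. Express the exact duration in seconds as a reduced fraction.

647/15 seconds

Running time = 1294 ÷ (30) = 1294 × 1/30 = 647/15 s.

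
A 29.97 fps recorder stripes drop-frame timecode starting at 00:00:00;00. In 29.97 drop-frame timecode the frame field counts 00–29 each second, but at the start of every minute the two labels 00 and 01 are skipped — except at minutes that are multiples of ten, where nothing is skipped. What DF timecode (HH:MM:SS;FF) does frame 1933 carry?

00:01:04;15

Ten DF minutes hold 17982 frames, so frame 1933 lies in block 0 (frames 0–17981) with 1933 frames into that block.
The block's first minute is 1800 frames and the rest 1798 each; 1933 frames reaches minute 1, so 0 × 18 + 1 × 2 = 2 labels have been skipped so far.
Adding those back, label number 1933 + 2 = 1935 at 30 labels/s is 64 s + 15 f = 0 h 1 min 4 s frame 15, i.e. 00:01:04;15.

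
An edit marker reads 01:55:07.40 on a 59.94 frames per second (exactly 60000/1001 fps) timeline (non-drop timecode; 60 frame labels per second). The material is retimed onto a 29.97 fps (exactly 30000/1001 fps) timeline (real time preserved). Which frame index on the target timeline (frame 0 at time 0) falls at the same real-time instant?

frame 207230

Source frame index: (1×3600 + 55×60 + 7) × 60 + 40 = 414460.
Real time: 414460 / (60000/1001) = 20743723/3000 s.
Target frame: (20743723/3000) × (30000/1001) = 207230.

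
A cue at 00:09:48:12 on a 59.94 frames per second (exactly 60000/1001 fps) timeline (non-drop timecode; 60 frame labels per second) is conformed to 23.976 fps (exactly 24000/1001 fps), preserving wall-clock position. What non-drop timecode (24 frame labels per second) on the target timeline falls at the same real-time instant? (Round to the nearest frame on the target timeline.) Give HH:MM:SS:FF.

00:09:48:05

Source frame index: (0×3600 + 9×60 + 48) × 60 + 12 = 35292.
Real time: 35292 / (60000/1001) = 2943941/5000 s.
Target frame: (2943941/5000) × (24000/1001) = 70584/5 ≈ 14116.800 → 14117.
At 24 labels/s: frame 14117 → 00:09:48:05.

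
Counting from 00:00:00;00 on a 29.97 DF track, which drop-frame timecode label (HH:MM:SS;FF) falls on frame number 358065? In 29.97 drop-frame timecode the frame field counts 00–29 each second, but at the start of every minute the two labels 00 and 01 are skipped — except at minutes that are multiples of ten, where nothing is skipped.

Each 10-minute DF block holds 10 × 60 × 30 − 9 × 2 = 17982 frames. 358065 ÷ 17982 → 19 full blocks, remainder 16407.
Within the partial block the first minute is 1800 frames and each further minute 1798, so 9 further minute boundaries passed. Total skipped labels = 18 × 19 + 2 × 9 = 360.
Non-drop label index = 358065 + 360 = 358425; at 30 labels/s that is 03:19:07:15, i.e. DF 03:19:07;15.

03:19:07;15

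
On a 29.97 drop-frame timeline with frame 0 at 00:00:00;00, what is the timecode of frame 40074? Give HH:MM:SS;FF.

00:22:17;04

Ten DF minutes hold 17982 frames, so frame 40074 lies in block 2 (frames 35964–53945) with 4110 frames into that block.
The block's first minute is 1800 frames and the rest 1798 each; 4110 frames reaches minute 2, so 2 × 18 + 2 × 2 = 40 labels have been skipped so far.
Adding those back, label number 40074 + 40 = 40114 at 30 labels/s is 1337 s + 4 f = 0 h 22 min 17 s frame 4, i.e. 00:22:17;04.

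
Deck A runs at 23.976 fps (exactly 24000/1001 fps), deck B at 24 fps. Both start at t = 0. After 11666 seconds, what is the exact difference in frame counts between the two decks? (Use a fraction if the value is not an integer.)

279984/1001 frames

A emits 24000/1001 × 11666 = 279984000/1001 frames; B emits 24 × 11666 = 279984.
Difference = 279984/1001 frames (≈ 279.7043); B is ahead of A.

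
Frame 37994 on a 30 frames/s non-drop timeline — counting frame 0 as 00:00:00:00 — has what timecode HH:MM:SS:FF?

00:21:06:14

37994 ÷ 30 = 1266 full seconds, remainder 14 frames.
1266 s = 0 h 21 min 6 s.
Timecode: 00:21:06:14.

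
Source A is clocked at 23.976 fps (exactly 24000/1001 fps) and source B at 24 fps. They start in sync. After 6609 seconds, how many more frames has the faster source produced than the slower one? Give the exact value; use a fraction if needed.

158616/1001 frames

A emits 24000/1001 × 6609 = 158616000/1001 frames; B emits 24 × 6609 = 158616.
Difference = 158616/1001 frames (≈ 158.4575); B is ahead of A.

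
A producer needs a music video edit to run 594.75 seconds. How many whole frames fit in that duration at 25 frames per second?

14868 frames

Frames = 594.75 × 25 = 59475/4 ≈ 14868.7500.
Complete frames: 14868.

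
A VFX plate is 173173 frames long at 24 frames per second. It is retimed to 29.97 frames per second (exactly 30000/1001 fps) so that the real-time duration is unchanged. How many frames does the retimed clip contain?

216250 frames

Target frames = source frames × (target rate / source rate) = 173173 × (30000/1001)/(24) = 173173 × 1250/1001 = 216250.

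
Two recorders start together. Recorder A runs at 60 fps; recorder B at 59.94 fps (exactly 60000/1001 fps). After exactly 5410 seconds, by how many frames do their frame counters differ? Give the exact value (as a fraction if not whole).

A emits 60 × 5410 = 324600 frames; B emits 60000/1001 × 5410 = 324600000/1001.
Difference = 324600/1001 frames (≈ 324.2757); B is behind A.

324600/1001 frames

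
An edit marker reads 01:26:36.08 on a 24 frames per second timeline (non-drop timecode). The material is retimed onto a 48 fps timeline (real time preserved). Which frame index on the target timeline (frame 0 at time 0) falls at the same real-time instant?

frame 249424

Source frame index: (1×3600 + 26×60 + 36) × 24 + 8 = 124712.
Real time: 124712 / (24) = 15589/3 s.
Target frame: (15589/3) × (48) = 249424.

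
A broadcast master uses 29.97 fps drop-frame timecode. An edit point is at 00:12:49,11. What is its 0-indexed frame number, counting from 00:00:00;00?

23059

Complete 10-minute blocks: 1, each 17982 frames → 17982.
Remaining 2 whole minutes in the current block: 1800 + 1 × 1798 = 3598 frames.
Within the current minute: 49 × 30 + 11 − 2 = 1479 (labels ;00/;01 skipped at this minute). Total = 17982 + 3598 + 1479 = 23059.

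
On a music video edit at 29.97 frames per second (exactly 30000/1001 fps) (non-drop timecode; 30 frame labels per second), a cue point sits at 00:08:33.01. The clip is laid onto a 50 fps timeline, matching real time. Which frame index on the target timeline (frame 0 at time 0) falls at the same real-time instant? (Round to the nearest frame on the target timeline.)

frame 25677

Source frame index: (0×3600 + 8×60 + 33) × 30 + 1 = 15391.
Real time: 15391 / (30000/1001) = 15406391/30000 s.
Target frame: (15406391/30000) × (50) = 15406391/600 ≈ 25677.318 → 25677.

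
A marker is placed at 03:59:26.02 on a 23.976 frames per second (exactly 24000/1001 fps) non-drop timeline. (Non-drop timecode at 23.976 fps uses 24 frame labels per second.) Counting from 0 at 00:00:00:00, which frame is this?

frame 344786

Total seconds to the label: (3 × 3600 + 59 × 60 + 26) = 14366.
Frame index = 14366 × 24 + 2 = 344786.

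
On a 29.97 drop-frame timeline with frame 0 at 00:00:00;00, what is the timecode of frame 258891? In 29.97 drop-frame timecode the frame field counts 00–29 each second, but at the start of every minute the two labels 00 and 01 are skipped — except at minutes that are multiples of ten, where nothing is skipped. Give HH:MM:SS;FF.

Each 10-minute DF block holds 10 × 60 × 30 − 9 × 2 = 17982 frames. 258891 ÷ 17982 → 14 full blocks, remainder 7143.
Within the partial block the first minute is 1800 frames and each further minute 1798, so 3 further minute boundaries passed. Total skipped labels = 18 × 14 + 2 × 3 = 258.
Non-drop label index = 258891 + 258 = 259149; at 30 labels/s that is 02:23:58:09, i.e. DF 02:23:58;09.

02:23:58;09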